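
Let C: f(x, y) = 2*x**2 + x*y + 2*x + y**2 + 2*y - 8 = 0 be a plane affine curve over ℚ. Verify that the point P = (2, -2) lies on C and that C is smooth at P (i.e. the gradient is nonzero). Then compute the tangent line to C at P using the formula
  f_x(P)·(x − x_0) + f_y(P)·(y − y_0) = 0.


Tangent line at P: 8*x - 16 = 0.

Step 1: f(2, -2) = 0, so P lies on C.
Step 2: partial derivatives
  f_x(x, y) = 4*x + y + 2, f_y(x, y) = x + 2*y + 2.
  f_x(P) = 8, f_y(P) = 0 (gradient nonzero, so P is smooth).
Step 3: tangent line at P: 8·(x − 2) + 0·(y − -2) = 0.
Expanding: 8*x - 16 = 0.


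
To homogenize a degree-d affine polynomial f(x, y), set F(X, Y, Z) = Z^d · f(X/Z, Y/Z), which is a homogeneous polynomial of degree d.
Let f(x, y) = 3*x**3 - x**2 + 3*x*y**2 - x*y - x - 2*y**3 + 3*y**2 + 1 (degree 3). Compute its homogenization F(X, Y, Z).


F(X, Y, Z) = 3*X**3 - X**2*Z + 3*X*Y**2 - X*Y*Z - X*Z**2 - 2*Y**3 + 3*Y**2*Z + Z**3

deg(f) = 3.
Substitute x = X/Z, y = Y/Z into f, then multiply by Z^3.
  monomial 3·x^3·y^0 ↦ 3·X^3·Y^0·Z^0.
  monomial -1·x^2·y^0 ↦ -1·X^2·Y^0·Z^1.
  monomial 3·x^1·y^2 ↦ 3·X^1·Y^2·Z^0.
  monomial -1·x^1·y^1 ↦ -1·X^1·Y^1·Z^1.
  monomial -1·x^1·y^0 ↦ -1·X^1·Y^0·Z^2.
  monomial -2·x^0·y^3 ↦ -2·X^0·Y^3·Z^0.
  monomial 3·x^0·y^2 ↦ 3·X^0·Y^2·Z^1.
  monomial 1·x^0·y^0 ↦ 1·X^0·Y^0·Z^3.
Collecting: F(X, Y, Z) = 3*X**3 - X**2*Z + 3*X*Y**2 - X*Y*Z - X*Z**2 - 2*Y**3 + 3*Y**2*Z + Z**3.


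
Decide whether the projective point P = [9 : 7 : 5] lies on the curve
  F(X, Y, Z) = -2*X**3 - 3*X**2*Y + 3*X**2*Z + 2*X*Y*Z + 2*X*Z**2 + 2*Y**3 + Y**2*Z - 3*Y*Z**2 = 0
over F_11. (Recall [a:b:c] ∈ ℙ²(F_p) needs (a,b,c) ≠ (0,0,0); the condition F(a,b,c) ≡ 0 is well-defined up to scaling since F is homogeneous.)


F(9,7,5) ≡ 4 (mod 11); P is NOT on the curve.

Evaluate F(9, 7, 5) term-by-term (mod 11).
  -2*X**3 ↦ -2·729·1·1 = -1458
  -3*X**2*Y ↦ -3·81·7·1 = -1701
  3*X**2*Z ↦ 3·81·1·5 = 1215
  2*X*Y*Z ↦ 2·9·7·5 = 630
  2*X*Z**2 ↦ 2·9·1·25 = 450
  2*Y**3 ↦ 2·1·343·1 = 686
  Y**2*Z ↦ 1·1·49·5 = 245
  -3*Y*Z**2 ↦ -3·1·7·25 = -525
Sum: F(9, 7, 5) = (-1458) + (-1701) + (1215) + (630) + (450) + (686) + (245) + (-525) = -458.
Reducing mod 11: -458 ≡ 4 (mod 11).
Since F(a, b, c) ≡ 4 ≠ 0 (mod 11), P does NOT lie on the curve.


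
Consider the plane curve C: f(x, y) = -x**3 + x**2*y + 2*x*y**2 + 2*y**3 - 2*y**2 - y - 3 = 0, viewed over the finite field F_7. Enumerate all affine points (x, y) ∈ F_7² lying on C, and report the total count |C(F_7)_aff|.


Affine F_7-points: {(2, 3), (2, 4), (2, 6), (3, 3), (4, 4), (5, 3), (5, 4)}; count = 7.

For each of the 49 pairs (x, y) ∈ F_7², evaluate f(x, y) mod 7. Record the zeros.
  x = 0: [0↦4, 1↦3, 2↦3, 3↦2, 4↦5, 5↦3, 6↦1]  zeros at y ∈ ∅
  x = 1: [0↦3, 1↦5, 2↦5, 3↦1, 4↦5, 5↦1, 6↦1]  zeros at y ∈ ∅
  x = 2: [0↦3, 1↦3, 2↦5, 3↦0, 4↦0, 5↦3, 6↦0]  zeros at y ∈ {3, 4, 6}
  x = 3: [0↦5, 1↦5, 2↦4, 3↦0, 4↦5, 5↦3, 6↦6]  zeros at y ∈ {3}
  x = 4: [0↦3, 1↦5, 2↦3, 3↦2, 4↦0, 5↦2, 6↦6]  zeros at y ∈ {4}
  x = 5: [0↦5, 1↦4, 2↦3, 3↦0, 4↦0, 5↦1, 6↦1]  zeros at y ∈ {3, 4}
  x = 6: [0↦5, 1↦3, 2↦5, 3↦2, 4↦6, 5↦1, 6↦6]  zeros at y ∈ ∅
Collecting zeros: affine points = {(2, 3), (2, 4), (2, 6), (3, 3), (4, 4), (5, 3), (5, 4)}.
Total count |C(F_7)_aff| = 7.


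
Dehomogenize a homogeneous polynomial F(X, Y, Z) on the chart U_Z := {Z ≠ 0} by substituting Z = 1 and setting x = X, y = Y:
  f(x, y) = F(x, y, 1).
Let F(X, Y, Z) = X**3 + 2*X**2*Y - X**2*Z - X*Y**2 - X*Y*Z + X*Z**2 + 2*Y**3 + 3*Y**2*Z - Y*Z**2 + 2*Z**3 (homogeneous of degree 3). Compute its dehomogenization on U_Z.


f(x, y) = x**3 + 2*x**2*y - x**2 - x*y**2 - x*y + x + 2*y**3 + 3*y**2 - y + 2

On U_Z we set Z = 1. Each monomial c·X^i·Y^j·Z^k in F becomes c·x^i·y^j·1^k = c·x^i·y^j.
Substituting Z = 1: F(X, Y, 1) = x**3 + 2*x**2*y - x**2 - x*y**2 - x*y + x + 2*y**3 + 3*y**2 - y + 2.
Note: deg(f) ≤ deg(F) = 3; strict inequality happens when F is divisible by Z (lost terms).


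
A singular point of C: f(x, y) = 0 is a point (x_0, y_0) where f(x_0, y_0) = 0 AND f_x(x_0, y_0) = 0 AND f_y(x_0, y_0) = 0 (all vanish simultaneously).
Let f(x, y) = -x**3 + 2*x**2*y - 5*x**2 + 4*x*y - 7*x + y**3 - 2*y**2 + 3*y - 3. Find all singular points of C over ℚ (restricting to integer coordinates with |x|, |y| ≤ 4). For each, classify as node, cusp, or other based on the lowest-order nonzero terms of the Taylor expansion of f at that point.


Singular points: {(-1, 1)}; classification: cusp.

Compute partial derivatives:
  f_x = -3*x**2 + 4*x*y - 10*x + 4*y - 7.
  f_y = 2*x**2 + 4*x + 3*y**2 - 4*y + 3.
Scan x_0 ∈ {−4, ..., 4}. For each x_0, f_y(x_0, y) is a polynomial in y; find its integer roots y ∈ {−4, ..., 4}, then test f_x and f at those candidates.
  x = -4: f_y(-4, y) = 3*y**2 - 4*y + 19; no integer root y with |y| ≤ 4.
  x = -3: f_y(-3, y) = 3*y**2 - 4*y + 9; no integer root y with |y| ≤ 4.
  x = -2: f_y(-2, y) = 3*y**2 - 4*y + 3; no integer root y with |y| ≤ 4.
  x = -1: f_y(-1, y) = 3*y**2 - 4*y + 1; vanishes at y ∈ {1}. (-1, 1): f_x = 0, f = 0 — SINGULAR.
  x = 0: f_y(0, y) = 3*y**2 - 4*y + 3; no integer root y with |y| ≤ 4.
  x = 1: f_y(1, y) = 3*y**2 - 4*y + 9; no integer root y with |y| ≤ 4.
  x = 2: f_y(2, y) = 3*y**2 - 4*y + 19; no integer root y with |y| ≤ 4.
  x = 3: f_y(3, y) = 3*y**2 - 4*y + 33; no integer root y with |y| ≤ 4.
  x = 4: f_y(4, y) = 3*y**2 - 4*y + 51; no integer root y with |y| ≤ 4.
Only singular point on the grid: (-1, 1).
Classify: substitute x = -1 + u, y = 1 + v and expand: f = -u**3 + 2*u**2*v + v**3 + v**2.
No constant or linear terms (consistent with a singular point). Quadratic part: v**2. Cubic part: -u**3 + 2*u**2*v + v**3.
The quadratic part v**2 is a perfect square, so there is a single (double) tangent line v = 0, i.e. y = 1. Restricting the cubic part to that line (v = 0) leaves -u**3 ≠ 0, so f is not divisible by v and the branch is v² ≈ u**3 to lowest order — this is a cusp.
Classification: cusp.


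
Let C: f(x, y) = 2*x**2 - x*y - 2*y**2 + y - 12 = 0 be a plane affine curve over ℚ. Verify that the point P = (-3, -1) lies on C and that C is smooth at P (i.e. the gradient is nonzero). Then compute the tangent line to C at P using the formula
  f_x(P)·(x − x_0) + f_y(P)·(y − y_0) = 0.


Tangent line at P: -11*x + 8*y - 25 = 0.

Step 1: f(-3, -1) = 0, so P lies on C.
Step 2: partial derivatives
  f_x(x, y) = 4*x - y, f_y(x, y) = -x - 4*y + 1.
  f_x(P) = -11, f_y(P) = 8 (gradient nonzero, so P is smooth).
Step 3: tangent line at P: -11·(x − -3) + 8·(y − -1) = 0.
Expanding: -11*x + 8*y - 25 = 0.


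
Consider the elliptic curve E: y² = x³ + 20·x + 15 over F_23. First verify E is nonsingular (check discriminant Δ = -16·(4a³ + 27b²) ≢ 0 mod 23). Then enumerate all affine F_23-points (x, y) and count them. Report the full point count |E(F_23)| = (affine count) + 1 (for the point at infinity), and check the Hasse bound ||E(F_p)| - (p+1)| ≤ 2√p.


Affine points = {(1, 6), (1, 17), (6, 11), (6, 12), (9, 2), (9, 21), (11, 5), (11, 18), (14, 7), (14, 16), (17, 1), (17, 22), (19, 3), (19, 20), (21, 6), (21, 17)}; affine count = 16; |E(F_23)| = 17.

Discriminant check: Δ ∝ 4a³ + 27b² = 4·20³ + 27·15² = 4·8000 + 27·225 ≡ 10 (mod 23). Nonzero ⇒ E is nonsingular.
For each x ∈ F_23, compute rhs = x³ + 20·x + 15 mod 23, then count y ∈ F_23 with y² ≡ rhs.
  x = 0: rhs = 15, matching y values: none (0 points).
  x = 1: rhs = 13, matching y values: 6, 17 (2 points).
  x = 2: rhs = 17, matching y values: none (0 points).
  x = 3: rhs = 10, matching y values: none (0 points).
  x = 4: rhs = 21, matching y values: none (0 points).
  x = 5: rhs = 10, matching y values: none (0 points).
  x = 6: rhs = 6, matching y values: 11, 12 (2 points).
  x = 7: rhs = 15, matching y values: none (0 points).
  x = 8: rhs = 20, matching y values: none (0 points).
  x = 9: rhs = 4, matching y values: 2, 21 (2 points).
  x = 10: rhs = 19, matching y values: none (0 points).
  x = 11: rhs = 2, matching y values: 5, 18 (2 points).
  x = 12: rhs = 5, matching y values: none (0 points).
  x = 13: rhs = 11, matching y values: none (0 points).
  x = 14: rhs = 3, matching y values: 7, 16 (2 points).
  x = 15: rhs = 10, matching y values: none (0 points).
  x = 16: rhs = 15, matching y values: none (0 points).
  x = 17: rhs = 1, matching y values: 1, 22 (2 points).
  x = 18: rhs = 20, matching y values: none (0 points).
  x = 19: rhs = 9, matching y values: 3, 20 (2 points).
  x = 20: rhs = 20, matching y values: none (0 points).
  x = 21: rhs = 13, matching y values: 6, 17 (2 points).
  x = 22: rhs = 17, matching y values: none (0 points).
Total affine count: 16.
Full point count |E(F_23)| = 16 + 1 = 17.
Hasse bound: |17 − (23+1)| = |-7| = 7 ≤ 2√23 ≈ 9.5917 ✓.


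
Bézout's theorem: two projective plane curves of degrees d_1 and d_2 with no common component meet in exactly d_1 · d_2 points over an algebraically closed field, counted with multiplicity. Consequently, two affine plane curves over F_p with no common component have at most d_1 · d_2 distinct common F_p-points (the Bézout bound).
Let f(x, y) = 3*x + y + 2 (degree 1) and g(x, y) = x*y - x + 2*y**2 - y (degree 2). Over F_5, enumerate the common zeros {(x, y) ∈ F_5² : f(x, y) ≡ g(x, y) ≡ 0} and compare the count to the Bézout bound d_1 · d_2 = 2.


Common zeros: {(0, 3)}; count = 1; Bézout bound = 2.

deg(f) = 1, deg(g) = 2, so Bézout bound = 2.
Scan x ∈ F_5. For each x, list the y ∈ F_5 with f(x, y) ≡ 0 and those with g(x, y) ≡ 0 (mod 5); the common zeros in that column are the intersection.
  x = 0: f ≡ 0 at y ∈ {3}; g ≡ 0 at y ∈ {0, 3}; common: {3}.
  x = 1: f ≡ 0 at y ∈ {0}; g ≡ 0 at y ∈ ∅; common: ∅.
  x = 2: f ≡ 0 at y ∈ {2}; g ≡ 0 at y ∈ ∅; common: ∅.
  x = 3: f ≡ 0 at y ∈ {4}; g ≡ 0 at y ∈ ∅; common: ∅.
  x = 4: f ≡ 0 at y ∈ {1}; g ≡ 0 at y ∈ {2, 4}; common: ∅.
Collecting: common zeros = {(0, 3)}, so the count is 1.
Comparison with the Bézout bound: 1 ≤ 2 = deg(f)·deg(g), as expected for curves with no common component (the affine F_5-count falls short of the bound because intersections may lie at infinity, over extension fields, or carry multiplicity).


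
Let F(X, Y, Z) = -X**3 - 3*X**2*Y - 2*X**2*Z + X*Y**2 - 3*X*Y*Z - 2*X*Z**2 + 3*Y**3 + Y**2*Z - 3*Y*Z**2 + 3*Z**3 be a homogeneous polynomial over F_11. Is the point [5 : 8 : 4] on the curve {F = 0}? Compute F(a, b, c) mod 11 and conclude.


F(5,8,4) ≡ 3 (mod 11); P is NOT on the curve.

Evaluate F(5, 8, 4) term-by-term (mod 11).
  -X**3 ↦ -1·125·1·1 = -125
  -3*X**2*Y ↦ -3·25·8·1 = -600
  -2*X**2*Z ↦ -2·25·1·4 = -200
  X*Y**2 ↦ 1·5·64·1 = 320
  -3*X*Y*Z ↦ -3·5·8·4 = -480
  -2*X*Z**2 ↦ -2·5·1·16 = -160
  3*Y**3 ↦ 3·1·512·1 = 1536
  Y**2*Z ↦ 1·1·64·4 = 256
  -3*Y*Z**2 ↦ -3·1·8·16 = -384
  3*Z**3 ↦ 3·1·1·64 = 192
Sum: F(5, 8, 4) = (-125) + (-600) + (-200) + (320) + (-480) + (-160) + (1536) + (256) + (-384) + (192) = 355.
Reducing mod 11: 355 ≡ 3 (mod 11).
Since F(a, b, c) ≡ 3 ≠ 0 (mod 11), P does NOT lie on the curve.


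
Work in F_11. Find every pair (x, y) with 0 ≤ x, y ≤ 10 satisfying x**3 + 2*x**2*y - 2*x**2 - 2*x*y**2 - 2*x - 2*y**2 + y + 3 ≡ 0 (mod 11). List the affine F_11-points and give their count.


Affine F_11-points: {(0, 7), (0, 10), (1, 0), (1, 9), (3, 5), (3, 7), (7, 4), (7, 7), (10, 3)}; count = 9.

For each of the 121 pairs (x, y) ∈ F_11², evaluate f(x, y) mod 11. Record the zeros.
  x = 0: [0↦3, 1↦2, 2↦8, 3↦10, 4↦8, 5↦2, 6↦3, 7↦0, 8↦4, 9↦4, 10↦0]  zeros at y ∈ {7, 10}
  x = 1: [0↦0, 1↦10, 2↦1, 3↦6, 4↦3, 5↦3, 6↦6, 7↦1, 8↦10, 9↦0, 10↦4]  zeros at y ∈ {0, 9}
  x = 2: [0↦10, 1↦2, 2↦4, 3↦5, 4↦5, 5↦4, 6↦2, 7↦10, 8↦6, 9↦1, 10↦6]  zeros at y ∈ ∅
  x = 3: [0↦6, 1↦6, 2↦1, 3↦2, 4↦9, 5↦0, 6↦8, 7↦0, 8↦9, 9↦2, 10↦1]  zeros at y ∈ {5, 7}
  x = 4: [0↦5, 1↦6, 2↦9, 3↦3, 4↦10, 5↦8, 6↦8, 7↦10, 8↦3, 9↦9, 10↦6]  zeros at y ∈ ∅
  x = 5: [0↦2, 1↦8, 2↦1, 3↦3, 4↦3, 5↦1, 6↦8, 7↦2, 8↦5, 9↦6, 10↦5]  zeros at y ∈ ∅
  x = 6: [0↦3, 1↦7, 2↦5, 3↦8, 4↦5, 5↦7, 6↦3, 7↦4, 8↦10, 9↦10, 10↦4]  zeros at y ∈ ∅
  x = 7: [0↦3, 1↦9, 2↦5, 3↦2, 4↦0, 5↦10, 6↦10, 7↦0, 8↦2, 9↦5, 10↦9]  zeros at y ∈ {4, 7}
  x = 8: [0↦8, 1↦9, 2↦7, 3↦2, 4↦5, 5↦5, 6↦2, 7↦7, 8↦9, 9↦8, 10↦4]  zeros at y ∈ ∅
  x = 9: [0↦2, 1↦2, 2↦6, 3↦3, 4↦4, 5↦9, 6↦7, 7↦9, 8↦4, 9↦3, 10↦6]  zeros at y ∈ ∅
  x = 10: [0↦2, 1↦5, 2↦8, 3↦0, 4↦3, 5↦6, 6↦9, 7↦1, 8↦4, 9↦7, 10↦10]  zeros at y ∈ {3}
Collecting zeros: affine points = {(0, 7), (0, 10), (1, 0), (1, 9), (3, 5), (3, 7), (7, 4), (7, 7), (10, 3)}.
Total count |C(F_11)_aff| = 9.


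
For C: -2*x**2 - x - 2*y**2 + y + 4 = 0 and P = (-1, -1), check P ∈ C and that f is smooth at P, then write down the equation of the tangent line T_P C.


Tangent line at P: 3*x + 5*y + 8 = 0.

Step 1: f(-1, -1) = 0, so P lies on C.
Step 2: partial derivatives
  f_x(x, y) = -4*x - 1, f_y(x, y) = 1 - 4*y.
  f_x(P) = 3, f_y(P) = 5 (gradient nonzero, so P is smooth).
Step 3: tangent line at P: 3·(x − -1) + 5·(y − -1) = 0.
Expanding: 3*x + 5*y + 8 = 0.


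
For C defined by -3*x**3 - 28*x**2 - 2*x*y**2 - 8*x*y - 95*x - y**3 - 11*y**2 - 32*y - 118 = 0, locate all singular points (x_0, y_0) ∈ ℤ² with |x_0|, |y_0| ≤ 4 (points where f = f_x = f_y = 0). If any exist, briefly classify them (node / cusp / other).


Singular points: {(-3, -2)}; classification: node.

Compute partial derivatives:
  f_x = -9*x**2 - 56*x - 2*y**2 - 8*y - 95.
  f_y = -4*x*y - 8*x - 3*y**2 - 22*y - 32.
Scan x_0 ∈ {−4, ..., 4}. For each x_0, f_y(x_0, y) is a polynomial in y; find its integer roots y ∈ {−4, ..., 4}, then test f_x and f at those candidates.
  x = -4: f_y(-4, y) = -3*y**2 - 6*y; vanishes at y ∈ {-2, 0}. (-4, -2): f_x = -7 ≠ 0; (-4, 0): f_x = -15 ≠ 0.
  x = -3: f_y(-3, y) = -3*y**2 - 10*y - 8; vanishes at y ∈ {-2}. (-3, -2): f_x = 0, f = 0 — SINGULAR.
  x = -2: f_y(-2, y) = -3*y**2 - 14*y - 16; vanishes at y ∈ {-2}. (-2, -2): f_x = -11 ≠ 0.
  x = -1: f_y(-1, y) = -3*y**2 - 18*y - 24; vanishes at y ∈ {-4, -2}. (-1, -4): f_x = -48 ≠ 0; (-1, -2): f_x = -40 ≠ 0.
  x = 0: f_y(0, y) = -3*y**2 - 22*y - 32; vanishes at y ∈ {-2}. (0, -2): f_x = -87 ≠ 0.
  x = 1: f_y(1, y) = -3*y**2 - 26*y - 40; vanishes at y ∈ {-2}. (1, -2): f_x = -152 ≠ 0.
  x = 2: f_y(2, y) = -3*y**2 - 30*y - 48; vanishes at y ∈ {-2}. (2, -2): f_x = -235 ≠ 0.
  x = 3: f_y(3, y) = -3*y**2 - 34*y - 56; vanishes at y ∈ {-2}. (3, -2): f_x = -336 ≠ 0.
  x = 4: f_y(4, y) = -3*y**2 - 38*y - 64; vanishes at y ∈ {-2}. (4, -2): f_x = -455 ≠ 0.
Only singular point on the grid: (-3, -2).
Classify: substitute x = -3 + u, y = -2 + v and expand: f = -3*u**3 - u**2 - 2*u*v**2 - v**3 + v**2.
No constant or linear terms (consistent with a singular point). Quadratic part: -u**2 + v**2. Cubic part: -3*u**3 - 2*u*v**2 - v**3.
The quadratic part v**2 - u**2 = (v − u)(v + u) splits into two distinct linear factors, so there are two distinct tangent lines y − -2 = ±(x − -3) — this is a node (ordinary double point).
Classification: node.


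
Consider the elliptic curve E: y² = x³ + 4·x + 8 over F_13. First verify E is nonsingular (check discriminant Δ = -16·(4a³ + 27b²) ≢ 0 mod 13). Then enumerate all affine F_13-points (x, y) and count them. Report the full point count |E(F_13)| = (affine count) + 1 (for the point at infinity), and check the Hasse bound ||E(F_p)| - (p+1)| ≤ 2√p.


Affine points = {(1, 0), (4, 6), (4, 7), (5, 6), (5, 7), (6, 1), (6, 12), (12, 4), (12, 9)}; affine count = 9; |E(F_13)| = 10.

Discriminant check: Δ ∝ 4a³ + 27b² = 4·4³ + 27·8² = 4·64 + 27·64 ≡ 8 (mod 13). Nonzero ⇒ E is nonsingular.
For each x ∈ F_13, compute rhs = x³ + 4·x + 8 mod 13, then count y ∈ F_13 with y² ≡ rhs.
  x = 0: rhs = 8, matching y values: none (0 points).
  x = 1: rhs = 0, matching y values: 0 (1 points).
  x = 2: rhs = 11, matching y values: none (0 points).
  x = 3: rhs = 8, matching y values: none (0 points).
  x = 4: rhs = 10, matching y values: 6, 7 (2 points).
  x = 5: rhs = 10, matching y values: 6, 7 (2 points).
  x = 6: rhs = 1, matching y values: 1, 12 (2 points).
  x = 7: rhs = 2, matching y values: none (0 points).
  x = 8: rhs = 6, matching y values: none (0 points).
  x = 9: rhs = 6, matching y values: none (0 points).
  x = 10: rhs = 8, matching y values: none (0 points).
  x = 11: rhs = 5, matching y values: none (0 points).
  x = 12: rhs = 3, matching y values: 4, 9 (2 points).
Total affine count: 9.
Full point count |E(F_13)| = 9 + 1 = 10.
Hasse bound: |10 − (13+1)| = |-4| = 4 ≤ 2√13 ≈ 7.2111 ✓.


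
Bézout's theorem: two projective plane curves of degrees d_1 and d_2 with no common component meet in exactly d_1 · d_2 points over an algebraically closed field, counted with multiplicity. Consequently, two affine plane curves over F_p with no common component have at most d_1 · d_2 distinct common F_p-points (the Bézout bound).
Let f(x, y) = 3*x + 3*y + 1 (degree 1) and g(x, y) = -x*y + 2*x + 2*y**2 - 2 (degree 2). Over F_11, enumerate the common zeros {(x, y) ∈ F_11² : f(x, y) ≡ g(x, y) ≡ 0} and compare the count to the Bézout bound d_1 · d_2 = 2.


Common zeros: {(1, 6), (10, 8)}; count = 2; Bézout bound = 2.

deg(f) = 1, deg(g) = 2, so Bézout bound = 2.
Scan x ∈ F_11. For each x, list the y ∈ F_11 with f(x, y) ≡ 0 and those with g(x, y) ≡ 0 (mod 11); the common zeros in that column are the intersection.
  x = 0: f ≡ 0 at y ∈ {7}; g ≡ 0 at y ∈ {1, 10}; common: ∅.
  x = 1: f ≡ 0 at y ∈ {6}; g ≡ 0 at y ∈ {0, 6}; common: {6}.
  x = 2: f ≡ 0 at y ∈ {5}; g ≡ 0 at y ∈ ∅; common: ∅.
  x = 3: f ≡ 0 at y ∈ {4}; g ≡ 0 at y ∈ ∅; common: ∅.
  x = 4: f ≡ 0 at y ∈ {3}; g ≡ 0 at y ∈ {4, 9}; common: ∅.
  x = 5: f ≡ 0 at y ∈ {2}; g ≡ 0 at y ∈ {3, 5}; common: ∅.
  x = 6: f ≡ 0 at y ∈ {1}; g ≡ 0 at y ∈ {7}; common: ∅.
  x = 7: f ≡ 0 at y ∈ {0}; g ≡ 0 at y ∈ ∅; common: ∅.
  x = 8: f ≡ 0 at y ∈ {10}; g ≡ 0 at y ∈ ∅; common: ∅.
  x = 9: f ≡ 0 at y ∈ {9}; g ≡ 0 at y ∈ ∅; common: ∅.
  x = 10: f ≡ 0 at y ∈ {8}; g ≡ 0 at y ∈ {8}; common: {8}.
Collecting: common zeros = {(1, 6), (10, 8)}, so the count is 2.
Comparison with the Bézout bound: 2 ≤ 2 = deg(f)·deg(g), as expected for curves with no common component (the bound is attained).


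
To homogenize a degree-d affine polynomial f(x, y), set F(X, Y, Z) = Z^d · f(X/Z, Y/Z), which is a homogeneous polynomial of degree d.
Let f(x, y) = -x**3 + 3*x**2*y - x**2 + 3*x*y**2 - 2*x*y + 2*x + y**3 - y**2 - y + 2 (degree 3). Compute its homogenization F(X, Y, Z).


F(X, Y, Z) = -X**3 + 3*X**2*Y - X**2*Z + 3*X*Y**2 - 2*X*Y*Z + 2*X*Z**2 + Y**3 - Y**2*Z - Y*Z**2 + 2*Z**3

deg(f) = 3.
Substitute x = X/Z, y = Y/Z into f, then multiply by Z^3.
  monomial -1·x^3·y^0 ↦ -1·X^3·Y^0·Z^0.
  monomial 3·x^2·y^1 ↦ 3·X^2·Y^1·Z^0.
  monomial -1·x^2·y^0 ↦ -1·X^2·Y^0·Z^1.
  monomial 3·x^1·y^2 ↦ 3·X^1·Y^2·Z^0.
  monomial -2·x^1·y^1 ↦ -2·X^1·Y^1·Z^1.
  monomial 2·x^1·y^0 ↦ 2·X^1·Y^0·Z^2.
  monomial 1·x^0·y^3 ↦ 1·X^0·Y^3·Z^0.
  monomial -1·x^0·y^2 ↦ -1·X^0·Y^2·Z^1.
  monomial -1·x^0·y^1 ↦ -1·X^0·Y^1·Z^2.
  monomial 2·x^0·y^0 ↦ 2·X^0·Y^0·Z^3.
Collecting: F(X, Y, Z) = -X**3 + 3*X**2*Y - X**2*Z + 3*X*Y**2 - 2*X*Y*Z + 2*X*Z**2 + Y**3 - Y**2*Z - Y*Z**2 + 2*Z**3.


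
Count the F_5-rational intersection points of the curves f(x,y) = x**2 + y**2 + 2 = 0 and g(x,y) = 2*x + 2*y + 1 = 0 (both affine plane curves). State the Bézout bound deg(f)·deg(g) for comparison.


Common zeros: ∅; count = 0; Bézout bound = 2.

deg(f) = 2, deg(g) = 1, so Bézout bound = 2.
Scan x ∈ F_5. For each x, list the y ∈ F_5 with f(x, y) ≡ 0 and those with g(x, y) ≡ 0 (mod 5); the common zeros in that column are the intersection.
  x = 0: f ≡ 0 at y ∈ ∅; g ≡ 0 at y ∈ {2}; common: ∅.
  x = 1: f ≡ 0 at y ∈ ∅; g ≡ 0 at y ∈ {1}; common: ∅.
  x = 2: f ≡ 0 at y ∈ {2, 3}; g ≡ 0 at y ∈ {0}; common: ∅.
  x = 3: f ≡ 0 at y ∈ {2, 3}; g ≡ 0 at y ∈ {4}; common: ∅.
  x = 4: f ≡ 0 at y ∈ ∅; g ≡ 0 at y ∈ {3}; common: ∅.
Collecting: common zeros = ∅, so the count is 0.
Comparison with the Bézout bound: 0 ≤ 2 = deg(f)·deg(g), as expected for curves with no common component (the affine F_5-count falls short of the bound because intersections may lie at infinity, over extension fields, or carry multiplicity).


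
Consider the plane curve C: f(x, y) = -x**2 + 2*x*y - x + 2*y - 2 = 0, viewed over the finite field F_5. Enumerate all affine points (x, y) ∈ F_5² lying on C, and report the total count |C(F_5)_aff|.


Affine F_5-points: {(0, 1), (1, 1), (2, 3), (3, 3)}; count = 4.

For each of the 25 pairs (x, y) ∈ F_5², evaluate f(x, y) mod 5. Record the zeros.
  x = 0: [0↦3, 1↦0, 2↦2, 3↦4, 4↦1]  zeros at y ∈ {1}
  x = 1: [0↦1, 1↦0, 2↦4, 3↦3, 4↦2]  zeros at y ∈ {1}
  x = 2: [0↦2, 1↦3, 2↦4, 3↦0, 4↦1]  zeros at y ∈ {3}
  x = 3: [0↦1, 1↦4, 2↦2, 3↦0, 4↦3]  zeros at y ∈ {3}
  x = 4: [0↦3, 1↦3, 2↦3, 3↦3, 4↦3]  zeros at y ∈ ∅
Collecting zeros: affine points = {(0, 1), (1, 1), (2, 3), (3, 3)}.
Total count |C(F_5)_aff| = 4.


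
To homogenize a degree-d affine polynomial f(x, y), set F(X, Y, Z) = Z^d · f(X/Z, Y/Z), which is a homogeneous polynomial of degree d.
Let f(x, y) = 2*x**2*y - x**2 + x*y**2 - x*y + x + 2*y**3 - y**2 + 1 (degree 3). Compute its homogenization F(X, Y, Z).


F(X, Y, Z) = 2*X**2*Y - X**2*Z + X*Y**2 - X*Y*Z + X*Z**2 + 2*Y**3 - Y**2*Z + Z**3

deg(f) = 3.
Substitute x = X/Z, y = Y/Z into f, then multiply by Z^3.
  monomial 2·x^2·y^1 ↦ 2·X^2·Y^1·Z^0.
  monomial -1·x^2·y^0 ↦ -1·X^2·Y^0·Z^1.
  monomial 1·x^1·y^2 ↦ 1·X^1·Y^2·Z^0.
  monomial -1·x^1·y^1 ↦ -1·X^1·Y^1·Z^1.
  monomial 1·x^1·y^0 ↦ 1·X^1·Y^0·Z^2.
  monomial 2·x^0·y^3 ↦ 2·X^0·Y^3·Z^0.
  monomial -1·x^0·y^2 ↦ -1·X^0·Y^2·Z^1.
  monomial 1·x^0·y^0 ↦ 1·X^0·Y^0·Z^3.
Collecting: F(X, Y, Z) = 2*X**2*Y - X**2*Z + X*Y**2 - X*Y*Z + X*Z**2 + 2*Y**3 - Y**2*Z + Z**3.


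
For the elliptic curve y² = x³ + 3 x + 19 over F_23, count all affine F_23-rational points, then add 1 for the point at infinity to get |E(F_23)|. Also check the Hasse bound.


Affine points = {(1, 0), (3, 3), (3, 20), (4, 7), (4, 16), (6, 0), (8, 7), (8, 16), (9, 4), (9, 19), (11, 7), (11, 16), (12, 9), (12, 14), (13, 1), (13, 22), (15, 9), (15, 14), (16, 0), (19, 9), (19, 14), (20, 11), (20, 12)}; affine count = 23; |E(F_23)| = 24.

Discriminant check: Δ ∝ 4a³ + 27b² = 4·3³ + 27·19² = 4·27 + 27·361 ≡ 11 (mod 23). Nonzero ⇒ E is nonsingular.
For each x ∈ F_23, compute rhs = x³ + 3·x + 19 mod 23, then count y ∈ F_23 with y² ≡ rhs.
  x = 0: rhs = 19, matching y values: none (0 points).
  x = 1: rhs = 0, matching y values: 0 (1 points).
  x = 2: rhs = 10, matching y values: none (0 points).
  x = 3: rhs = 9, matching y values: 3, 20 (2 points).
  x = 4: rhs = 3, matching y values: 7, 16 (2 points).
  x = 5: rhs = 21, matching y values: none (0 points).
  x = 6: rhs = 0, matching y values: 0 (1 points).
  x = 7: rhs = 15, matching y values: none (0 points).
  x = 8: rhs = 3, matching y values: 7, 16 (2 points).
  x = 9: rhs = 16, matching y values: 4, 19 (2 points).
  x = 10: rhs = 14, matching y values: none (0 points).
  x = 11: rhs = 3, matching y values: 7, 16 (2 points).
  x = 12: rhs = 12, matching y values: 9, 14 (2 points).
  x = 13: rhs = 1, matching y values: 1, 22 (2 points).
  x = 14: rhs = 22, matching y values: none (0 points).
  x = 15: rhs = 12, matching y values: 9, 14 (2 points).
  x = 16: rhs = 0, matching y values: 0 (1 points).
  x = 17: rhs = 15, matching y values: none (0 points).
  x = 18: rhs = 17, matching y values: none (0 points).
  x = 19: rhs = 12, matching y values: 9, 14 (2 points).
  x = 20: rhs = 6, matching y values: 11, 12 (2 points).
  x = 21: rhs = 5, matching y values: none (0 points).
  x = 22: rhs = 15, matching y values: none (0 points).
Total affine count: 23.
Full point count |E(F_23)| = 23 + 1 = 24.
Hasse bound: |24 − (23+1)| = |0| = 0 ≤ 2√23 ≈ 9.5917 ✓.


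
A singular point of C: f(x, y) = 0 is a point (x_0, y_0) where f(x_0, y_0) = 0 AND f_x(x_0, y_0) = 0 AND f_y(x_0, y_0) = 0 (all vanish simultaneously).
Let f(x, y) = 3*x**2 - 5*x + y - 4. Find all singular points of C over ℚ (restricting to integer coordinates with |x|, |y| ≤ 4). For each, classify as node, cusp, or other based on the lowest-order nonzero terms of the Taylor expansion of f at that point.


No singular points in the scanned grid; C is smooth there.

Compute partial derivatives:
  f_x = 6*x - 5.
  f_y = 1.
f_y = 1 is a nonzero constant, so f_y never vanishes: no point (x, y) can satisfy f = f_x = f_y = 0. In particular no (x, y) ∈ {−4, ..., 4}² is singular; the curve is smooth.


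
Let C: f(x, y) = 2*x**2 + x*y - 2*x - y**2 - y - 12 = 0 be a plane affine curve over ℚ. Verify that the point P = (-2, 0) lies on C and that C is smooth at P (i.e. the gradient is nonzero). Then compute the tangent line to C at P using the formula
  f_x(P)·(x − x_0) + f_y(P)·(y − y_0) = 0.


Tangent line at P: -10*x - 3*y - 20 = 0.

Step 1: f(-2, 0) = 0, so P lies on C.
Step 2: partial derivatives
  f_x(x, y) = 4*x + y - 2, f_y(x, y) = x - 2*y - 1.
  f_x(P) = -10, f_y(P) = -3 (gradient nonzero, so P is smooth).
Step 3: tangent line at P: -10·(x − -2) + -3·(y − 0) = 0.
Expanding: -10*x - 3*y - 20 = 0.


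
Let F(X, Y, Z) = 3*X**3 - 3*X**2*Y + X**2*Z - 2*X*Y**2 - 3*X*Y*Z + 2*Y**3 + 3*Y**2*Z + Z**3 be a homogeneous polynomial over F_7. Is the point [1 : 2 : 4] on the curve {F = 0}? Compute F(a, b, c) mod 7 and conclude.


F(1,2,4) ≡ 6 (mod 7); P is NOT on the curve.

Evaluate F(1, 2, 4) term-by-term (mod 7).
  3*X**3 ↦ 3·1·1·1 = 3
  -3*X**2*Y ↦ -3·1·2·1 = -6
  X**2*Z ↦ 1·1·1·4 = 4
  -2*X*Y**2 ↦ -2·1·4·1 = -8
  -3*X*Y*Z ↦ -3·1·2·4 = -24
  2*Y**3 ↦ 2·1·8·1 = 16
  3*Y**2*Z ↦ 3·1·4·4 = 48
  Z**3 ↦ 1·1·1·64 = 64
Sum: F(1, 2, 4) = (3) + (-6) + (4) + (-8) + (-24) + (16) + (48) + (64) = 97.
Reducing mod 7: 97 ≡ 6 (mod 7).
Since F(a, b, c) ≡ 6 ≠ 0 (mod 7), P does NOT lie on the curve.


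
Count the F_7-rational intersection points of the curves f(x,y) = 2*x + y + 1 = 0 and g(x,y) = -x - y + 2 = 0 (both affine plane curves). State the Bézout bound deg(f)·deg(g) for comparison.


Common zeros: {(4, 5)}; count = 1; Bézout bound = 1.

deg(f) = 1, deg(g) = 1, so Bézout bound = 1.
Scan x ∈ F_7. For each x, list the y ∈ F_7 with f(x, y) ≡ 0 and those with g(x, y) ≡ 0 (mod 7); the common zeros in that column are the intersection.
  x = 0: f ≡ 0 at y ∈ {6}; g ≡ 0 at y ∈ {2}; common: ∅.
  x = 1: f ≡ 0 at y ∈ {4}; g ≡ 0 at y ∈ {1}; common: ∅.
  x = 2: f ≡ 0 at y ∈ {2}; g ≡ 0 at y ∈ {0}; common: ∅.
  x = 3: f ≡ 0 at y ∈ {0}; g ≡ 0 at y ∈ {6}; common: ∅.
  x = 4: f ≡ 0 at y ∈ {5}; g ≡ 0 at y ∈ {5}; common: {5}.
  x = 5: f ≡ 0 at y ∈ {3}; g ≡ 0 at y ∈ {4}; common: ∅.
  x = 6: f ≡ 0 at y ∈ {1}; g ≡ 0 at y ∈ {3}; common: ∅.
Collecting: common zeros = {(4, 5)}, so the count is 1.
Comparison with the Bézout bound: 1 ≤ 1 = deg(f)·deg(g), as expected for curves with no common component (the bound is attained).


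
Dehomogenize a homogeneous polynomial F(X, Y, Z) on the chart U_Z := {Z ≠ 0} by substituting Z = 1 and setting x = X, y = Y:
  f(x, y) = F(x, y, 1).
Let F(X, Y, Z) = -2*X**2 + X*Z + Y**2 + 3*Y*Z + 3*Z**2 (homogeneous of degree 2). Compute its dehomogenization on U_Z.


f(x, y) = -2*x**2 + x + y**2 + 3*y + 3

On U_Z we set Z = 1. Each monomial c·X^i·Y^j·Z^k in F becomes c·x^i·y^j·1^k = c·x^i·y^j.
Substituting Z = 1: F(X, Y, 1) = -2*x**2 + x + y**2 + 3*y + 3.
Note: deg(f) ≤ deg(F) = 2; strict inequality happens when F is divisible by Z (lost terms).


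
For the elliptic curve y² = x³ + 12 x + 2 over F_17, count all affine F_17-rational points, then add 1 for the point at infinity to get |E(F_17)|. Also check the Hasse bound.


Affine points = {(0, 6), (0, 11), (1, 7), (1, 10), (2, 0), (5, 0), (6, 1), (6, 16), (7, 2), (7, 15), (8, 7), (8, 10), (10, 0), (12, 2), (12, 15), (13, 3), (13, 14), (15, 2), (15, 15)}; affine count = 19; |E(F_17)| = 20.

Discriminant check: Δ ∝ 4a³ + 27b² = 4·12³ + 27·2² = 4·1728 + 27·4 ≡ 16 (mod 17). Nonzero ⇒ E is nonsingular.
For each x ∈ F_17, compute rhs = x³ + 12·x + 2 mod 17, then count y ∈ F_17 with y² ≡ rhs.
  x = 0: rhs = 2, matching y values: 6, 11 (2 points).
  x = 1: rhs = 15, matching y values: 7, 10 (2 points).
  x = 2: rhs = 0, matching y values: 0 (1 points).
  x = 3: rhs = 14, matching y values: none (0 points).
  x = 4: rhs = 12, matching y values: none (0 points).
  x = 5: rhs = 0, matching y values: 0 (1 points).
  x = 6: rhs = 1, matching y values: 1, 16 (2 points).
  x = 7: rhs = 4, matching y values: 2, 15 (2 points).
  x = 8: rhs = 15, matching y values: 7, 10 (2 points).
  x = 9: rhs = 6, matching y values: none (0 points).
  x = 10: rhs = 0, matching y values: 0 (1 points).
  x = 11: rhs = 3, matching y values: none (0 points).
  x = 12: rhs = 4, matching y values: 2, 15 (2 points).
  x = 13: rhs = 9, matching y values: 3, 14 (2 points).
  x = 14: rhs = 7, matching y values: none (0 points).
  x = 15: rhs = 4, matching y values: 2, 15 (2 points).
  x = 16: rhs = 6, matching y values: none (0 points).
Total affine count: 19.
Full point count |E(F_17)| = 19 + 1 = 20.
Hasse bound: |20 − (17+1)| = |2| = 2 ≤ 2√17 ≈ 8.2462 ✓.


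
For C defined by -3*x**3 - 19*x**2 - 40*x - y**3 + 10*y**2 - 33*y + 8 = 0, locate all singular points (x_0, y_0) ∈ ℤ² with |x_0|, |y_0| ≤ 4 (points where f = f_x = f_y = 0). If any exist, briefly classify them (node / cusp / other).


Singular points: {(-2, 3)}; classification: node.

Compute partial derivatives:
  f_x = -9*x**2 - 38*x - 40.
  f_y = -3*y**2 + 20*y - 33.
Scan x_0 ∈ {−4, ..., 4}. For each x_0, f_y(x_0, y) is a polynomial in y; find its integer roots y ∈ {−4, ..., 4}, then test f_x and f at those candidates.
  x = -4: f_y(-4, y) = -3*y**2 + 20*y - 33; vanishes at y ∈ {3}. (-4, 3): f_x = -32 ≠ 0.
  x = -3: f_y(-3, y) = -3*y**2 + 20*y - 33; vanishes at y ∈ {3}. (-3, 3): f_x = -7 ≠ 0.
  x = -2: f_y(-2, y) = -3*y**2 + 20*y - 33; vanishes at y ∈ {3}. (-2, 3): f_x = 0, f = 0 — SINGULAR.
  x = -1: f_y(-1, y) = -3*y**2 + 20*y - 33; vanishes at y ∈ {3}. (-1, 3): f_x = -11 ≠ 0.
  x = 0: f_y(0, y) = -3*y**2 + 20*y - 33; vanishes at y ∈ {3}. (0, 3): f_x = -40 ≠ 0.
  x = 1: f_y(1, y) = -3*y**2 + 20*y - 33; vanishes at y ∈ {3}. (1, 3): f_x = -87 ≠ 0.
  x = 2: f_y(2, y) = -3*y**2 + 20*y - 33; vanishes at y ∈ {3}. (2, 3): f_x = -152 ≠ 0.
  x = 3: f_y(3, y) = -3*y**2 + 20*y - 33; vanishes at y ∈ {3}. (3, 3): f_x = -235 ≠ 0.
  x = 4: f_y(4, y) = -3*y**2 + 20*y - 33; vanishes at y ∈ {3}. (4, 3): f_x = -336 ≠ 0.
Only singular point on the grid: (-2, 3).
Classify: substitute x = -2 + u, y = 3 + v and expand: f = -3*u**3 - u**2 - v**3 + v**2.
No constant or linear terms (consistent with a singular point). Quadratic part: -u**2 + v**2. Cubic part: -3*u**3 - v**3.
The quadratic part v**2 - u**2 = (v − u)(v + u) splits into two distinct linear factors, so there are two distinct tangent lines y − 3 = ±(x − -2) — this is a node (ordinary double point).
Classification: node.


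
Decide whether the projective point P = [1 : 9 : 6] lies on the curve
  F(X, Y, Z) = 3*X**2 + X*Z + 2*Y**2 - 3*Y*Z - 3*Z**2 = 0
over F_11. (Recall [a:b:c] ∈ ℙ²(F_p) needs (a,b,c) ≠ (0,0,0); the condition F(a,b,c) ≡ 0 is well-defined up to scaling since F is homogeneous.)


F(1,9,6) ≡ 0 (mod 11); P is on the curve.

Evaluate F(1, 9, 6) term-by-term (mod 11).
  3*X**2 ↦ 3·1·1·1 = 3
  X*Z ↦ 1·1·1·6 = 6
  2*Y**2 ↦ 2·1·81·1 = 162
  -3*Y*Z ↦ -3·1·9·6 = -162
  -3*Z**2 ↦ -3·1·1·36 = -108
Sum: F(1, 9, 6) = (3) + (6) + (162) + (-162) + (-108) = -99.
Reducing mod 11: -99 ≡ 0 (mod 11).
Since F(a, b, c) ≡ 0 (mod 11), P lies on the curve.


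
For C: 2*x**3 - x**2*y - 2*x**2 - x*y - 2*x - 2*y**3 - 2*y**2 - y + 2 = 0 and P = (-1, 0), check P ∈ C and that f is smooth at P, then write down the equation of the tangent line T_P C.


Tangent line at P: 8*x - y + 8 = 0.

Step 1: f(-1, 0) = 0, so P lies on C.
Step 2: partial derivatives
  f_x(x, y) = 6*x**2 - 2*x*y - 4*x - y - 2, f_y(x, y) = -x**2 - x - 6*y**2 - 4*y - 1.
  f_x(P) = 8, f_y(P) = -1 (gradient nonzero, so P is smooth).
Step 3: tangent line at P: 8·(x − -1) + -1·(y − 0) = 0.
Expanding: 8*x - y + 8 = 0.


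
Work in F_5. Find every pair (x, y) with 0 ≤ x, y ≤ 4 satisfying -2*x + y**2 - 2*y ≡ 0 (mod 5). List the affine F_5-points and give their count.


Affine F_5-points: {(0, 0), (0, 2), (2, 1), (4, 3), (4, 4)}; count = 5.

For each of the 25 pairs (x, y) ∈ F_5², evaluate f(x, y) mod 5. Record the zeros.
  x = 0: [0↦0, 1↦4, 2↦0, 3↦3, 4↦3]  zeros at y ∈ {0, 2}
  x = 1: [0↦3, 1↦2, 2↦3, 3↦1, 4↦1]  zeros at y ∈ ∅
  x = 2: [0↦1, 1↦0, 2↦1, 3↦4, 4↦4]  zeros at y ∈ {1}
  x = 3: [0↦4, 1↦3, 2↦4, 3↦2, 4↦2]  zeros at y ∈ ∅
  x = 4: [0↦2, 1↦1, 2↦2, 3↦0, 4↦0]  zeros at y ∈ {3, 4}
Collecting zeros: affine points = {(0, 0), (0, 2), (2, 1), (4, 3), (4, 4)}.
Total count |C(F_5)_aff| = 5.


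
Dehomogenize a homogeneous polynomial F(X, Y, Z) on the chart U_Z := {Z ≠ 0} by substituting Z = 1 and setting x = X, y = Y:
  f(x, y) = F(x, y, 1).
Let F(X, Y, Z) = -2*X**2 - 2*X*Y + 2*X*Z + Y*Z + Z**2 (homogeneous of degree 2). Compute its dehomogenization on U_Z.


f(x, y) = -2*x**2 - 2*x*y + 2*x + y + 1

On U_Z we set Z = 1. Each monomial c·X^i·Y^j·Z^k in F becomes c·x^i·y^j·1^k = c·x^i·y^j.
Substituting Z = 1: F(X, Y, 1) = -2*x**2 - 2*x*y + 2*x + y + 1.
Note: deg(f) ≤ deg(F) = 2; strict inequality happens when F is divisible by Z (lost terms).


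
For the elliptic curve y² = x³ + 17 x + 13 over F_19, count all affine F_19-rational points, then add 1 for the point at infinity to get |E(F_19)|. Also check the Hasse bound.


Affine points = {(2, 6), (2, 13), (7, 0), (10, 9), (10, 10), (11, 7), (11, 12), (12, 8), (12, 11), (16, 7), (16, 12), (17, 3), (17, 16)}; affine count = 13; |E(F_19)| = 14.

Discriminant check: Δ ∝ 4a³ + 27b² = 4·17³ + 27·13² = 4·4913 + 27·169 ≡ 9 (mod 19). Nonzero ⇒ E is nonsingular.
For each x ∈ F_19, compute rhs = x³ + 17·x + 13 mod 19, then count y ∈ F_19 with y² ≡ rhs.
  x = 0: rhs = 13, matching y values: none (0 points).
  x = 1: rhs = 12, matching y values: none (0 points).
  x = 2: rhs = 17, matching y values: 6, 13 (2 points).
  x = 3: rhs = 15, matching y values: none (0 points).
  x = 4: rhs = 12, matching y values: none (0 points).
  x = 5: rhs = 14, matching y values: none (0 points).
  x = 6: rhs = 8, matching y values: none (0 points).
  x = 7: rhs = 0, matching y values: 0 (1 points).
  x = 8: rhs = 15, matching y values: none (0 points).
  x = 9: rhs = 2, matching y values: none (0 points).
  x = 10: rhs = 5, matching y values: 9, 10 (2 points).
  x = 11: rhs = 11, matching y values: 7, 12 (2 points).
  x = 12: rhs = 7, matching y values: 8, 11 (2 points).
  x = 13: rhs = 18, matching y values: none (0 points).
  x = 14: rhs = 12, matching y values: none (0 points).
  x = 15: rhs = 14, matching y values: none (0 points).
  x = 16: rhs = 11, matching y values: 7, 12 (2 points).
  x = 17: rhs = 9, matching y values: 3, 16 (2 points).
  x = 18: rhs = 14, matching y values: none (0 points).
Total affine count: 13.
Full point count |E(F_19)| = 13 + 1 = 14.
Hasse bound: |14 − (19+1)| = |-6| = 6 ≤ 2√19 ≈ 8.7178 ✓.


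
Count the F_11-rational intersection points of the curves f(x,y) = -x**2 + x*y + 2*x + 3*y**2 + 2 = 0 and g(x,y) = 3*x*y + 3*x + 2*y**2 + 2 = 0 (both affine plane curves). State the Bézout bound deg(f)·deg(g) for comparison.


Common zeros: {(8, 6)}; count = 1; Bézout bound = 4.

deg(f) = 2, deg(g) = 2, so Bézout bound = 4.
Scan x ∈ F_11. For each x, list the y ∈ F_11 with f(x, y) ≡ 0 and those with g(x, y) ≡ 0 (mod 11); the common zeros in that column are the intersection.
  x = 0: f ≡ 0 at y ∈ {5, 6}; g ≡ 0 at y ∈ ∅; common: ∅.
  x = 1: f ≡ 0 at y ∈ {3, 4}; g ≡ 0 at y ∈ ∅; common: ∅.
  x = 2: f ≡ 0 at y ∈ ∅; g ≡ 0 at y ∈ {3, 5}; common: ∅.
  x = 3: f ≡ 0 at y ∈ ∅; g ≡ 0 at y ∈ {0, 1}; common: ∅.
  x = 4: f ≡ 0 at y ∈ {3}; g ≡ 0 at y ∈ ∅; common: ∅.
  x = 5: f ≡ 0 at y ∈ {4, 9}; g ≡ 0 at y ∈ {2, 7}; common: ∅.
  x = 6: f ≡ 0 at y ∈ {0, 9}; g ≡ 0 at y ∈ ∅; common: ∅.
  x = 7: f ≡ 0 at y ∈ {0, 5}; g ≡ 0 at y ∈ {8, 9}; common: ∅.
  x = 8: f ≡ 0 at y ∈ {6}; g ≡ 0 at y ∈ {4, 6}; common: {6}.
  x = 9: f ≡ 0 at y ∈ ∅; g ≡ 0 at y ∈ ∅; common: ∅.
  x = 10: f ≡ 0 at y ∈ ∅; g ≡ 0 at y ∈ ∅; common: ∅.
Collecting: common zeros = {(8, 6)}, so the count is 1.
Comparison with the Bézout bound: 1 ≤ 4 = deg(f)·deg(g), as expected for curves with no common component (the affine F_11-count falls short of the bound because intersections may lie at infinity, over extension fields, or carry multiplicity).


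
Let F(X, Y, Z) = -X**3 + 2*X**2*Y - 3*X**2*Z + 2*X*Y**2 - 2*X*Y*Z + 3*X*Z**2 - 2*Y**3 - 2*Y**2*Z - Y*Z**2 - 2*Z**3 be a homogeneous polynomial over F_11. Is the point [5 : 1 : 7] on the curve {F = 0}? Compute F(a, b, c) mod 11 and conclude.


F(5,1,7) ≡ 6 (mod 11); P is NOT on the curve.

Evaluate F(5, 1, 7) term-by-term (mod 11).
  -X**3 ↦ -1·125·1·1 = -125
  2*X**2*Y ↦ 2·25·1·1 = 50
  -3*X**2*Z ↦ -3·25·1·7 = -525
  2*X*Y**2 ↦ 2·5·1·1 = 10
  -2*X*Y*Z ↦ -2·5·1·7 = -70
  3*X*Z**2 ↦ 3·5·1·49 = 735
  -2*Y**3 ↦ -2·1·1·1 = -2
  -2*Y**2*Z ↦ -2·1·1·7 = -14
  -Y*Z**2 ↦ -1·1·1·49 = -49
  -2*Z**3 ↦ -2·1·1·343 = -686
Sum: F(5, 1, 7) = (-125) + (50) + (-525) + (10) + (-70) + (735) + (-2) + (-14) + (-49) + (-686) = -676.
Reducing mod 11: -676 ≡ 6 (mod 11).
Since F(a, b, c) ≡ 6 ≠ 0 (mod 11), P does NOT lie on the curve.


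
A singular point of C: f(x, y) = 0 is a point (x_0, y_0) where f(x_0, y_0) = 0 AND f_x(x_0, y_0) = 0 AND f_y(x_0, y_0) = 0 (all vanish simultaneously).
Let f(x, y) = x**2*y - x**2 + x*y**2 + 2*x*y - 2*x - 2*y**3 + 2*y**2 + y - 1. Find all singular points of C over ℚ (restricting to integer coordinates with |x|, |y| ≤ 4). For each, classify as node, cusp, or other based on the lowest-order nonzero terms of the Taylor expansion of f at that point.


Singular points: {(-1, 0)}; classification: node.

Compute partial derivatives:
  f_x = 2*x*y - 2*x + y**2 + 2*y - 2.
  f_y = x**2 + 2*x*y + 2*x - 6*y**2 + 4*y + 1.
Scan x_0 ∈ {−4, ..., 4}. For each x_0, f_y(x_0, y) is a polynomial in y; find its integer roots y ∈ {−4, ..., 4}, then test f_x and f at those candidates.
  x = -4: f_y(-4, y) = -6*y**2 - 4*y + 9; no integer root y with |y| ≤ 4.
  x = -3: f_y(-3, y) = -6*y**2 - 2*y + 4; vanishes at y ∈ {-1}. (-3, -1): f_x = 9 ≠ 0.
  x = -2: f_y(-2, y) = 1 - 6*y**2; no integer root y with |y| ≤ 4.
  x = -1: f_y(-1, y) = -6*y**2 + 2*y; vanishes at y ∈ {0}. (-1, 0): f_x = 0, f = 0 — SINGULAR.
  x = 0: f_y(0, y) = -6*y**2 + 4*y + 1; no integer root y with |y| ≤ 4.
  x = 1: f_y(1, y) = -6*y**2 + 6*y + 4; no integer root y with |y| ≤ 4.
  x = 2: f_y(2, y) = -6*y**2 + 8*y + 9; no integer root y with |y| ≤ 4.
  x = 3: f_y(3, y) = -6*y**2 + 10*y + 16; vanishes at y ∈ {-1}. (3, -1): f_x = -15 ≠ 0.
  x = 4: f_y(4, y) = -6*y**2 + 12*y + 25; no integer root y with |y| ≤ 4.
Only singular point on the grid: (-1, 0).
Classify: substitute x = -1 + u, y = 0 + v and expand: f = u**2*v - u**2 + u*v**2 - 2*v**3 + v**2.
No constant or linear terms (consistent with a singular point). Quadratic part: -u**2 + v**2. Cubic part: u**2*v + u*v**2 - 2*v**3.
The quadratic part v**2 - u**2 = (v − u)(v + u) splits into two distinct linear factors, so there are two distinct tangent lines y − 0 = ±(x − -1) — this is a node (ordinary double point).
Classification: node.
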